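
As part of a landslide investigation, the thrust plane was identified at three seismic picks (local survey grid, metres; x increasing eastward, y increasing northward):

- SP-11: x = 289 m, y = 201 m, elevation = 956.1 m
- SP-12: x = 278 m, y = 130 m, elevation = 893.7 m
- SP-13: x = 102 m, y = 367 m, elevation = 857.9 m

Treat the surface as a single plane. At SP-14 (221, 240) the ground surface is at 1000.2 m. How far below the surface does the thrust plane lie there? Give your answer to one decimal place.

Two edge vectors: SP-11→SP-12 = (-11, -71, -62.4), SP-11→SP-13 = (-187, 166, -98.2).
Normal n = (SP-11→SP-12) × (SP-11→SP-13) = (17330.6, 10588.6, -15103).
So ∂z/∂x = −n_x/n_z = 1.14749 and ∂z/∂y = −n_y/n_z = 0.70109.
Intercept c from SP-11: 956.1 − 331.63 − 140.92 = 483.55.
At (221, 240): z_contact = 253.60 + 168.26 + 483.55 = 905.41 m.
Depth below ground = 1000.2 − 905.41 = 94.8 m.

94.8 m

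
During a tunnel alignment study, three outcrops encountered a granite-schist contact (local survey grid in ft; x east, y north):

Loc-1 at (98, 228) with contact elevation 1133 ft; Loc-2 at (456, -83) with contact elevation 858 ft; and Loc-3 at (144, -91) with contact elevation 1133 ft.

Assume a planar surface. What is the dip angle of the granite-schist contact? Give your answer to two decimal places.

Let the plane be z = a·x + b·y + c.
Loc-2−Loc-1: 358a − 311b = −275;  Loc-3−Loc-1: 46a − 319b = 0.
Solving gives a = −0.87816, b = −0.12663.
Gradient magnitude |∇z| = √(a² + b²) = √(0.77117 + 0.01604) = 0.88725.
True dip = arctan(0.88725) = 41.58°, dipping toward E (azimuth ≈ 082°).

41.58°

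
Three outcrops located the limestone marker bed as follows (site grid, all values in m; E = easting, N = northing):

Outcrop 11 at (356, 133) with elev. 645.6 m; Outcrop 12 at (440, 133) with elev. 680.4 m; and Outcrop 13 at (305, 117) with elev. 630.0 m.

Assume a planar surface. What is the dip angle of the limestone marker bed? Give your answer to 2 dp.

28.35°

Two edge vectors: Outcrop 11→Outcrop 12 = (84, 0, 34.8), Outcrop 11→Outcrop 13 = (-51, -16, -15.6).
Normal n = (Outcrop 11→Outcrop 12) × (Outcrop 11→Outcrop 13) = (556.8, -464.4, -1344).
So ∂z/∂E = −n_x/n_z = 0.41429 and ∂z/∂N = −n_y/n_z = −0.34554.
Gradient magnitude |∇z| = √(a² + b²) = √(0.17163 + 0.11939) = 0.53947.
True dip = arctan(0.53947) = 28.35°, dipping toward NW (azimuth ≈ 310°).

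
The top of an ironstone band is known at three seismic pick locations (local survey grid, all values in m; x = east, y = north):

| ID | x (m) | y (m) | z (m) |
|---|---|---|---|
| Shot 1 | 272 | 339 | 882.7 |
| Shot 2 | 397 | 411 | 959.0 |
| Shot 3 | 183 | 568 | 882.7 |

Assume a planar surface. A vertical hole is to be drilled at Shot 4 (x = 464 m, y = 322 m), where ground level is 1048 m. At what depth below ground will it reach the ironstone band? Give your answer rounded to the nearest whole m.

73 m

Two edge vectors: Shot 1→Shot 2 = (125, 72, 76.3), Shot 1→Shot 3 = (-89, 229, 0).
Normal n = (Shot 1→Shot 2) × (Shot 1→Shot 3) = (-17472.7, -6790.7, 35033).
So ∂z/∂x = −n_x/n_z = 0.49875 and ∂z/∂y = −n_y/n_z = 0.19384.
Intercept c from Shot 1: 882.7 − 135.66 − 65.71 = 681.33.
At (464, 322): z_contact = 231.4 + 62.4 + 681.33 = 975.2 m.
Depth below ground = 1048 − 975.2 = 73 m.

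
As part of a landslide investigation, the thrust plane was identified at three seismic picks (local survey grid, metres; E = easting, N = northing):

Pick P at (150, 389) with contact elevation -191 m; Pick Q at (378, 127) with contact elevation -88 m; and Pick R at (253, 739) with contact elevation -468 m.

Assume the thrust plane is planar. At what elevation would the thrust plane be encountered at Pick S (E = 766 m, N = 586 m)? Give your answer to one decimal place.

Two edge vectors: Pick P→Pick Q = (228, -262, 103), Pick P→Pick R = (103, 350, -277).
Normal n = (Pick P→Pick Q) × (Pick P→Pick R) = (36524, 73765, 106786).
So ∂z/∂E = −n_x/n_z = −0.34203 and ∂z/∂N = −n_y/n_z = −0.69077.
Intercept c from Pick P: -191 + 51.30 + 268.71 = 129.02.
At (766, 586): z = −262.0 − 404.8 + 129.02 = -537.8 m.

-537.8 m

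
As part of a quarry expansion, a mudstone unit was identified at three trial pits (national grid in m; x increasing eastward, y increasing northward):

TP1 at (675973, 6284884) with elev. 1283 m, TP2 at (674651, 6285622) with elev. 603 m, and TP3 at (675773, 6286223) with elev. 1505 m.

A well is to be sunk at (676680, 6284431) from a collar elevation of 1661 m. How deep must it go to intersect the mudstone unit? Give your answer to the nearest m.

Let the plane be z = a·x + b·y + c.
TP2−TP1: −1322a + 738b = −680;  TP3−TP1: −200a + 1339b = 222.
Solving gives a = 0.66213719, b = 0.26469562.
Then c = 1283 − a·675973 − b·6284884 = −2109885.15.
At (676680, 6284431): z_contact = 448055.0 + 1663461.4 − 2109885.15 = 1631.2 m.
Depth below ground = 1661 − 1631.2 = 30 m.

30 m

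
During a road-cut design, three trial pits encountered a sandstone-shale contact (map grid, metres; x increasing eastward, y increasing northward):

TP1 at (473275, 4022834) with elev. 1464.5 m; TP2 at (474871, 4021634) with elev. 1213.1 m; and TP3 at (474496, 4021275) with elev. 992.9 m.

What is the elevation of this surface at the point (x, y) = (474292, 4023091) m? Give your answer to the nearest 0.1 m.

1749.5 m

Two edge vectors: TP1→TP2 = (1596, -1200, -251.4), TP1→TP3 = (1221, -1559, -471.6).
Normal n = (TP1→TP2) × (TP1→TP3) = (173987.4, 445714.2, -1022964).
So ∂z/∂x = −n_x/n_z = 0.170081645 and ∂z/∂y = −n_y/n_z = 0.435708588.
Intercept c from TP1: 1464.5 − 80495.39 − 1752783.32 = −1831814.21.
At (474292, 4023091): z = 80668.4 + 1752895.3 − 1831814.21 = 1749.5 m.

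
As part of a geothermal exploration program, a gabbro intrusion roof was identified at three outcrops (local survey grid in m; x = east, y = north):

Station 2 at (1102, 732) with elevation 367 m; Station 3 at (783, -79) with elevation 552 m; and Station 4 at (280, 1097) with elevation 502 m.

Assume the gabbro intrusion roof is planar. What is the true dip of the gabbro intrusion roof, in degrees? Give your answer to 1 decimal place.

14.9°

Two edge vectors: Station 2→Station 3 = (-319, -811, 185), Station 2→Station 4 = (-822, 365, 135).
Normal n = (Station 2→Station 3) × (Station 2→Station 4) = (-177010, -109005, -783077).
So ∂z/∂x = −n_x/n_z = −0.22604 and ∂z/∂y = −n_y/n_z = −0.13920.
Gradient magnitude |∇z| = √(a² + b²) = √(0.05110 + 0.01938) = 0.26547.
True dip = arctan(0.26547) = 14.9°, dipping toward ENE (azimuth ≈ 058°).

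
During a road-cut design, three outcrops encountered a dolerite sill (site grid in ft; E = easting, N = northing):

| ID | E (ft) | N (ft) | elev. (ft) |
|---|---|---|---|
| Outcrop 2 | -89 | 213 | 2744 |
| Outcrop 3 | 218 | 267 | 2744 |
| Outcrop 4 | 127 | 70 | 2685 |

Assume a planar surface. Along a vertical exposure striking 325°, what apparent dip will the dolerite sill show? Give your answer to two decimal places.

16.69°

Two edge vectors: Outcrop 2→Outcrop 3 = (307, 54, 0), Outcrop 2→Outcrop 4 = (216, -143, -59).
Normal n = (Outcrop 2→Outcrop 3) × (Outcrop 2→Outcrop 4) = (-3186, 18113, -55565).
So ∂z/∂E = −n_x/n_z = −0.05734 and ∂z/∂N = −n_y/n_z = 0.32598.
Unit vector along 325° is (sin 325°, cos 325°) = (-0.5736, 0.8192).
Slope in that direction = a·(-0.5736) + b·(0.8192) = 0.29991.
Apparent dip = arctan|0.29991| = 16.69° (true dip is 18.3°, so apparent ≤ true as expected).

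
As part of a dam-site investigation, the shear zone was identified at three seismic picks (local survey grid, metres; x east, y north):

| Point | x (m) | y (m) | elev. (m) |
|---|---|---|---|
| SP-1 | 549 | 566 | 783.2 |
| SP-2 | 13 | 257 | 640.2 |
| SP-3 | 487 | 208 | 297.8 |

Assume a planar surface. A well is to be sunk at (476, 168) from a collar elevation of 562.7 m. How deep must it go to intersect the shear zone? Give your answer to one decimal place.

316.8 m

Let the plane be z = a·x + b·y + c.
SP-2−SP-1: −536a − 309b = −143;  SP-3−SP-1: −62a − 358b = −485.4.
Solving gives a = −0.57196, b = 1.45492.
Then c = 783.2 − a·549 − b·566 = 273.72.
At (476, 168): z_contact = −272.25 + 244.43 + 273.72 = 245.89 m.
Depth below ground = 562.7 − 245.89 = 316.8 m.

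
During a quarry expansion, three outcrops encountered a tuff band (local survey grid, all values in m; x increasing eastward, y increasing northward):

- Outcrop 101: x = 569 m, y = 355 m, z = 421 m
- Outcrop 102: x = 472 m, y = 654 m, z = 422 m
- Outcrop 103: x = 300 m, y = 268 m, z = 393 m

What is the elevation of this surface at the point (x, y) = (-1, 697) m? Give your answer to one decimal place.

Let the plane be z = a·x + b·y + c.
Outcrop 102−Outcrop 101: −97a + 299b = 1;  Outcrop 103−Outcrop 101: −269a − 87b = −28.
Solving gives a = 0.09323, b = 0.03359.
Then c = 421 − a·569 − b·355 = 356.03.
At (-1, 697): z = −0.1 + 23.4 + 356.03 = 379.3 m.

379.3 m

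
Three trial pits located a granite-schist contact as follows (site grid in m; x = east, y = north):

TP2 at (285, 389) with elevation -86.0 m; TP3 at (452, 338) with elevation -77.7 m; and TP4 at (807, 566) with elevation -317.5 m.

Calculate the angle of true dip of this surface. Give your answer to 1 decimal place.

Let the plane be z = a·x + b·y + c.
TP3−TP2: 167a − 51b = 8.3;  TP4−TP2: 522a + 177b = −231.5.
Solving gives a = −0.18400, b = −0.76526.
Gradient magnitude |∇z| = √(a² + b²) = √(0.03386 + 0.58562) = 0.78707.
True dip = arctan(0.78707) = 38.2°, dipping toward NNE (azimuth ≈ 014°).

38.2°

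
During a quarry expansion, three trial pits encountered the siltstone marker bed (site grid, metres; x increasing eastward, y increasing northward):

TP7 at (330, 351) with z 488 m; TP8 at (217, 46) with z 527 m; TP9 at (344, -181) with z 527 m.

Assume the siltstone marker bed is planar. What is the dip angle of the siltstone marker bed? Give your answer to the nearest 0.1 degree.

Two edge vectors: TP7→TP8 = (-113, -305, 39), TP7→TP9 = (14, -532, 39).
Normal n = (TP7→TP8) × (TP7→TP9) = (8853, 4953, 64386).
So ∂z/∂x = −n_x/n_z = −0.13750 and ∂z/∂y = −n_y/n_z = −0.07693.
Gradient magnitude |∇z| = √(a² + b²) = √(0.01891 + 0.00592) = 0.15756.
True dip = arctan(0.15756) = 9.0°, dipping toward ENE (azimuth ≈ 061°).

9.0°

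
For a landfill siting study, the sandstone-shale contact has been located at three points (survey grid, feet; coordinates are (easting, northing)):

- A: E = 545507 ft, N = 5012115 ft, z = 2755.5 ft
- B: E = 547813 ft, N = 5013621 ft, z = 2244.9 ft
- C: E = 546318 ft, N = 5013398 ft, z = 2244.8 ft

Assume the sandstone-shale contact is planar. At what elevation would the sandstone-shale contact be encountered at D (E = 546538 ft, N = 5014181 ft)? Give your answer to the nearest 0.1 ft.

Let the plane be z = a·E + b·N + c.
B−A: 2306a + 1506b = −510.6;  C−A: 811a + 1283b = −510.7.
Solving gives a = 0.065629922, b = −0.439536919.
Then c = 2755.5 − a·545507 − b·5012115 = 2169963.50.
At (546538, 5014181): z = 35869.2 − 2203917.7 + 2169963.50 = 1915.1 ft.

1915.1 ft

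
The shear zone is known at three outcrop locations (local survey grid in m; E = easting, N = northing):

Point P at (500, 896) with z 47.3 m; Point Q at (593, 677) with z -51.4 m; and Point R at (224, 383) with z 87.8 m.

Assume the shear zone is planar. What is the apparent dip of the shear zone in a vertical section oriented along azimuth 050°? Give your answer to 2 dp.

15.75°

Let the plane be z = a·E + b·N + c.
Point Q−Point P: 93a − 219b = −98.7;  Point R−Point P: −276a − 513b = 40.5.
Solving gives a = −0.55017, b = 0.21705.
Unit vector along 050° is (sin 50°, cos 50°) = (0.7660, 0.6428).
Slope in that direction = a·(0.7660) + b·(0.6428) = −0.28194.
Apparent dip = arctan|0.28194| = 15.75° (true dip is 30.6°, so apparent ≤ true as expected).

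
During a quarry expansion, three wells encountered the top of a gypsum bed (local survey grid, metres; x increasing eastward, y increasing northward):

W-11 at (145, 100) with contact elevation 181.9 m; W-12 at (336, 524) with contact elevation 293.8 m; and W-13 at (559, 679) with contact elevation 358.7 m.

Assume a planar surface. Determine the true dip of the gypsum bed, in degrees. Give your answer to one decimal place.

14.0°

Two edge vectors: W-11→W-12 = (191, 424, 111.9), W-11→W-13 = (414, 579, 176.8).
Normal n = (W-11→W-12) × (W-11→W-13) = (10173.1, 12557.8, -64947).
So ∂z/∂x = −n_x/n_z = 0.15664 and ∂z/∂y = −n_y/n_z = 0.19335.
Gradient magnitude |∇z| = √(a² + b²) = √(0.02454 + 0.03739) = 0.24884.
True dip = arctan(0.24884) = 14.0°, dipping toward SW (azimuth ≈ 219°).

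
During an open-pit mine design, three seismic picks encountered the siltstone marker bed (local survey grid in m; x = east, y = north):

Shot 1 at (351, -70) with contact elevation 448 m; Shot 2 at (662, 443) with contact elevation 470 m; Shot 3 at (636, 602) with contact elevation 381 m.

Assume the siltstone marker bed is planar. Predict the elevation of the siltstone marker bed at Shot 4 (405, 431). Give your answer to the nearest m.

274 m

Let the plane be z = a·x + b·y + c.
Shot 2−Shot 1: 311a + 513b = 22;  Shot 3−Shot 1: 285a + 672b = −67.
Solving gives a = 0.78288, b = −0.43173.
Then c = 448 − a·351 − b·-70 = 142.99.
At (405, 431): z = 317.1 − 186.1 + 142.99 = 274.0 m.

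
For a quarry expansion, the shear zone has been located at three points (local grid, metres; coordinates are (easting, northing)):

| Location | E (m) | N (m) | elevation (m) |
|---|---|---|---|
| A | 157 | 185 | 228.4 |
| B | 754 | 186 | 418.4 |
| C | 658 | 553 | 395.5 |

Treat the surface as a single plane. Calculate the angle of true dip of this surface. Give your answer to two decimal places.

17.69°

Let the plane be z = a·E + b·N + c.
B−A: 597a + 1b = 190;  C−A: 501a + 368b = 167.1.
Solving gives a = 0.31822, b = 0.02084.
Gradient magnitude |∇z| = √(a² + b²) = √(0.10127 + 0.00043) = 0.31890.
True dip = arctan(0.31890) = 17.69°, dipping toward W (azimuth ≈ 266°).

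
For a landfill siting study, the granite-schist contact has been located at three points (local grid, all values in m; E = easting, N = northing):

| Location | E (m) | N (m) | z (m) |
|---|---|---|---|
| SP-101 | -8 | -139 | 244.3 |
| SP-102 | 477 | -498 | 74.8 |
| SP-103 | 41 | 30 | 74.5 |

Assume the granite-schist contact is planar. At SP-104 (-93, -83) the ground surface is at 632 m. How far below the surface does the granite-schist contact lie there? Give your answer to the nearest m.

353 m

Let the plane be z = a·E + b·N + c.
SP-102−SP-101: 485a − 359b = −169.5;  SP-103−SP-101: 49a + 169b = −169.8.
Solving gives a = −0.90003, b = −0.74378.
Then c = 244.3 − a·-8 − b·-139 = 133.71.
At (-93, -83): z_contact = 83.7 + 61.7 + 133.71 = 279.2 m.
Depth below ground = 632 − 279.2 = 353 m.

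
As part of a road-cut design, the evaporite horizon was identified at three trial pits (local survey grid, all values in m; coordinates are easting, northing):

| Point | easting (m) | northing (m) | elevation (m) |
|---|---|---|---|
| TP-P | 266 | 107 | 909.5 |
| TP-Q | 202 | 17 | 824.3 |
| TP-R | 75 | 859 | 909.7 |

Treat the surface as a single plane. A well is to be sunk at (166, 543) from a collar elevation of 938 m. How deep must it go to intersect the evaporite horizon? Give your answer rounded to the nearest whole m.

18 m

Two edge vectors: TP-P→TP-Q = (-64, -90, -85.2), TP-P→TP-R = (-191, 752, 0.2).
Normal n = (TP-P→TP-Q) × (TP-P→TP-R) = (64052.4, 16286, -65318).
So ∂z/∂easting = −n_x/n_z = 0.98062 and ∂z/∂northing = −n_y/n_z = 0.24933.
Intercept c from TP-P: 909.5 − 260.85 − 26.68 = 621.98.
At (166, 543): z_contact = 162.8 + 135.4 + 621.98 = 920.1 m.
Depth below ground = 938 − 920.1 = 18 m.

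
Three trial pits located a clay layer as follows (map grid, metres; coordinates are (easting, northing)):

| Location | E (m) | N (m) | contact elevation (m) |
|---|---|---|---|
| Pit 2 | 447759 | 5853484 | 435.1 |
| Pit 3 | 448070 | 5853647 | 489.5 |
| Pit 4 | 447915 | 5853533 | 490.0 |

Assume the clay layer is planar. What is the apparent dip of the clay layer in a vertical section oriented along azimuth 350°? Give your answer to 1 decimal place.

Let the plane be z = a·E + b·N + c.
Pit 3−Pit 2: 311a + 163b = 54.4;  Pit 4−Pit 2: 156a + 49b = 54.9.
Solving gives a = 0.61666, b = −0.84282.
Unit vector along 350° is (sin 350°, cos 350°) = (-0.1736, 0.9848).
Slope in that direction = a·(-0.1736) + b·(0.9848) = −0.93710.
Apparent dip = arctan|0.93710| = 43.1° (true dip is 46.2°, so apparent ≤ true as expected).

43.1°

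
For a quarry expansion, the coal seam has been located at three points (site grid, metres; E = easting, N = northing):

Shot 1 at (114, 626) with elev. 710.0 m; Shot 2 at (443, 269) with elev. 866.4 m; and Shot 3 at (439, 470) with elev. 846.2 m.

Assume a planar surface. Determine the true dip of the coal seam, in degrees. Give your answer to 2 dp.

Let the plane be z = a·E + b·N + c.
Shot 2−Shot 1: 329a − 357b = 156.4;  Shot 3−Shot 1: 325a − 156b = 136.2.
Solving gives a = 0.37441, b = −0.09305.
Gradient magnitude |∇z| = √(a² + b²) = √(0.14019 + 0.00866) = 0.38580.
True dip = arctan(0.38580) = 21.10°, dipping toward WNW (azimuth ≈ 284°).

21.10°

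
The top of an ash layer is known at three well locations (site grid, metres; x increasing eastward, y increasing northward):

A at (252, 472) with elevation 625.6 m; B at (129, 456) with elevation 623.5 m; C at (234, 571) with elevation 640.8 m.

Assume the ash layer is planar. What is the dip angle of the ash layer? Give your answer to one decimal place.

8.7°

Two edge vectors: A→B = (-123, -16, -2.1), A→C = (-18, 99, 15.2).
Normal n = (A→B) × (A→C) = (-35.3, 1907.4, -12465).
So ∂z/∂x = −n_x/n_z = −0.00283 and ∂z/∂y = −n_y/n_z = 0.15302.
Gradient magnitude |∇z| = √(a² + b²) = √(0.00001 + 0.02342) = 0.15305.
True dip = arctan(0.15305) = 8.7°, dipping toward S (azimuth ≈ 179°).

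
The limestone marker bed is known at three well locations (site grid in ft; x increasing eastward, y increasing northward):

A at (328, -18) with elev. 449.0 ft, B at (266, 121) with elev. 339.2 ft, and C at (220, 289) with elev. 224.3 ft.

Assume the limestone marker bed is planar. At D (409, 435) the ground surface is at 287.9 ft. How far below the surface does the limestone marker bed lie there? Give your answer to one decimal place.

Two edge vectors: A→B = (-62, 139, -109.8), A→C = (-108, 307, -224.7).
Normal n = (A→B) × (A→C) = (2475.3, -2073, -4022).
So ∂z/∂x = −n_x/n_z = 0.61544 and ∂z/∂y = −n_y/n_z = −0.51542.
Intercept c from A: 449 − 201.86 − 9.28 = 237.86.
At (409, 435): z_contact = 251.71 − 224.21 + 237.86 = 265.37 ft.
Depth below ground = 287.9 − 265.37 = 22.5 ft.

22.5 ft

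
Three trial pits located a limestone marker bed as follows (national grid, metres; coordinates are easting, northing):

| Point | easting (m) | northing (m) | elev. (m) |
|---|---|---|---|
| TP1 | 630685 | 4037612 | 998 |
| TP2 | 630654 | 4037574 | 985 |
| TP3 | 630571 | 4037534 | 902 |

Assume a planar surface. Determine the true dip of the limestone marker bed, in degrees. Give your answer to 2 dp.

57.70°

Two edge vectors: TP1→TP2 = (-31, -38, -13), TP1→TP3 = (-114, -78, -96).
Normal n = (TP1→TP2) × (TP1→TP3) = (2634, -1494, -1914).
So ∂z/∂easting = −n_x/n_z = 1.37618 and ∂z/∂northing = −n_y/n_z = −0.78056.
Gradient magnitude |∇z| = √(a² + b²) = √(1.89386 + 0.60928) = 1.58213.
True dip = arctan(1.58213) = 57.70°, dipping toward WNW (azimuth ≈ 300°).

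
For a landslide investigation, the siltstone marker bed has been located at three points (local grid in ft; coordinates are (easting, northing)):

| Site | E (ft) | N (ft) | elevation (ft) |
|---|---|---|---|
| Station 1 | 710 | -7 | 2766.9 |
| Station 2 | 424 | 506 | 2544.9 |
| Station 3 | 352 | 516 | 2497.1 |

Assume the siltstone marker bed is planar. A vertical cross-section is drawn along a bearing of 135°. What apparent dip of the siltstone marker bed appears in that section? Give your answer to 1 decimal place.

27.1°

Let the plane be z = a·E + b·N + c.
Station 2−Station 1: −286a + 513b = −222;  Station 3−Station 1: −358a + 523b = −269.8.
Solving gives a = 0.65446, b = −0.06788.
Unit vector along 135° is (sin 135°, cos 135°) = (0.7071, -0.7071).
Slope in that direction = a·(0.7071) + b·(-0.7071) = 0.51077.
Apparent dip = arctan|0.51077| = 27.1° (true dip is 33.3°, so apparent ≤ true as expected).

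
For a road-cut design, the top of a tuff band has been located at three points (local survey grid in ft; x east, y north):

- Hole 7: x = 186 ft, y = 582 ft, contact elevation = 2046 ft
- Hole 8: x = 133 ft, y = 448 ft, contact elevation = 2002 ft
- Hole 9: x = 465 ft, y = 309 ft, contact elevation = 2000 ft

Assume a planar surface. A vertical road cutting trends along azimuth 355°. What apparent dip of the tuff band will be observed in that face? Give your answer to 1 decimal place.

15.3°

Let the plane be z = a·x + b·y + c.
Hole 8−Hole 7: −53a − 134b = −44;  Hole 9−Hole 7: 279a − 273b = −46.
Solving gives a = 0.11278, b = 0.28375.
Unit vector along 355° is (sin 355°, cos 355°) = (-0.0872, 0.9962).
Slope in that direction = a·(-0.0872) + b·(0.9962) = 0.27284.
Apparent dip = arctan|0.27284| = 15.3° (true dip is 17.0°, so apparent ≤ true as expected).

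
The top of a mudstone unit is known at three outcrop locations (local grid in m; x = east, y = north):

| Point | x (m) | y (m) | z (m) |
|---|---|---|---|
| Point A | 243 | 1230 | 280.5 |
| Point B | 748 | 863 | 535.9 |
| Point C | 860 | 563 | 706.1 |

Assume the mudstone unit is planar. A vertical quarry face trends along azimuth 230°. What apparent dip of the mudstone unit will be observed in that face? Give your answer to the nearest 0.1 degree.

Let the plane be z = a·x + b·y + c.
Point B−Point A: 505a − 367b = 255.4;  Point C−Point A: 617a − 667b = 425.6.
Solving gives a = 0.12823, b = −0.51946.
Unit vector along 230° is (sin 230°, cos 230°) = (-0.7660, -0.6428).
Slope in that direction = a·(-0.7660) + b·(-0.6428) = 0.23567.
Apparent dip = arctan|0.23567| = 13.3° (true dip is 28.1°, so apparent ≤ true as expected).

13.3°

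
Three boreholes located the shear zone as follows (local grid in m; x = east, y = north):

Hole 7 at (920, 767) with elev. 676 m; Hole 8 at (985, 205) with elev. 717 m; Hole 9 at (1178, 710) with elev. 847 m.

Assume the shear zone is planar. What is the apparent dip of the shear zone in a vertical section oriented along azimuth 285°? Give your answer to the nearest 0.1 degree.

32.6°

Two edge vectors: Hole 7→Hole 8 = (65, -562, 41), Hole 7→Hole 9 = (258, -57, 171).
Normal n = (Hole 7→Hole 8) × (Hole 7→Hole 9) = (-93765, -537, 141291).
So ∂z/∂x = −n_x/n_z = 0.66363 and ∂z/∂y = −n_y/n_z = 0.00380.
Unit vector along 285° is (sin 285°, cos 285°) = (-0.9659, 0.2588).
Slope in that direction = a·(-0.9659) + b·(0.2588) = −0.64003.
Apparent dip = arctan|0.64003| = 32.6° (true dip is 33.6°, so apparent ≤ true as expected).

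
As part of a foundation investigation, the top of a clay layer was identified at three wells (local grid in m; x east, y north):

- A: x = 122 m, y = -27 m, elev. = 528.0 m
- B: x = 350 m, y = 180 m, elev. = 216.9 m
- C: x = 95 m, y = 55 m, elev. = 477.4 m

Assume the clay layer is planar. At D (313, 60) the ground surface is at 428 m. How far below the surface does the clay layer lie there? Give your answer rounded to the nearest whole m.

90 m

Let the plane be z = a·x + b·y + c.
B−A: 228a + 207b = −311.1;  C−A: −27a + 82b = −50.6.
Solving gives a = −0.61915, b = −0.82094.
Then c = 528 − a·122 − b·-27 = 581.37.
At (313, 60): z_contact = −193.8 − 49.3 + 581.37 = 338.3 m.
Depth below ground = 428 − 338.3 = 90 m.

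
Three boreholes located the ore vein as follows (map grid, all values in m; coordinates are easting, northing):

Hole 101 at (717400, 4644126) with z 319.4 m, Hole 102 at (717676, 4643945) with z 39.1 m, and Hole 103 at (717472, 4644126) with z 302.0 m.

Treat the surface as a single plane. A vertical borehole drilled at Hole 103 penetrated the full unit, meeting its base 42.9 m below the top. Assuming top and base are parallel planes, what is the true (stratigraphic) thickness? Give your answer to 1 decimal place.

Two edge vectors: Hole 101→Hole 102 = (276, -181, -280.3), Hole 101→Hole 103 = (72, 0, -17.4).
Normal n = (Hole 101→Hole 102) × (Hole 101→Hole 103) = (3149.4, -15379.2, 13032).
So ∂z/∂easting = −n_x/n_z = −0.24167 and ∂z/∂northing = −n_y/n_z = 1.18011.
|∇z| = √(a²+b²) = 1.20460, so dip δ = arctan(1.20460) = 50.30°.
True thickness = vertical thickness × cos δ = 42.9 × cos 50.30° = 27.4 m.

27.4 m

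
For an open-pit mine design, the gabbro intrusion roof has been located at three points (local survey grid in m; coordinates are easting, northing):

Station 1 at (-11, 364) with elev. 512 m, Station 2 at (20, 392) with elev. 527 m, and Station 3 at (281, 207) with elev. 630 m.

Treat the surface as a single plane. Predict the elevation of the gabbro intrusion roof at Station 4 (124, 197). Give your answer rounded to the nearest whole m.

Two edge vectors: Station 1→Station 2 = (31, 28, 15), Station 1→Station 3 = (292, -157, 118).
Normal n = (Station 1→Station 2) × (Station 1→Station 3) = (5659, 722, -13043).
So ∂z/∂easting = −n_x/n_z = 0.43387 and ∂z/∂northing = −n_y/n_z = 0.05536.
Intercept c from Station 1: 512 + 4.77 − 20.15 = 496.62.
At (124, 197): z = 53.8 + 10.9 + 496.62 = 561.3 m.

561 m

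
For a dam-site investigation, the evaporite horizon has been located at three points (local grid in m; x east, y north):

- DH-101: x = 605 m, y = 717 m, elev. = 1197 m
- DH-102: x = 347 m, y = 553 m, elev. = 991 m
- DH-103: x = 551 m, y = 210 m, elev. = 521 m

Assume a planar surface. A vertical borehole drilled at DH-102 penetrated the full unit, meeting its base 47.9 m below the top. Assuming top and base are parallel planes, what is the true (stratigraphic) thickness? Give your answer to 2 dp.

28.65 m

Let the plane be z = a·x + b·y + c.
DH-102−DH-101: −258a − 164b = −206;  DH-103−DH-101: −54a − 507b = −676.
Solving gives a = −0.05266, b = 1.33894.
|∇z| = √(a²+b²) = 1.33998, so dip δ = arctan(1.33998) = 53.27°.
True thickness = vertical thickness × cos δ = 47.9 × cos 53.27° = 28.65 m.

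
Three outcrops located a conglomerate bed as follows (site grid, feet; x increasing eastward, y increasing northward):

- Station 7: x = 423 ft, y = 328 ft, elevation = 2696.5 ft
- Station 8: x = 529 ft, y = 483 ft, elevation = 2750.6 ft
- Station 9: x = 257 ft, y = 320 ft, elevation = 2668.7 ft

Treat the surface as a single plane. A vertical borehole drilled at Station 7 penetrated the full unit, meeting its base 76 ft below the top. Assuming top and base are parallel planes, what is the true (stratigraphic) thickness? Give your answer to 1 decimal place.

Two edge vectors: Station 7→Station 8 = (106, 155, 54.1), Station 7→Station 9 = (-166, -8, -27.8).
Normal n = (Station 7→Station 8) × (Station 7→Station 9) = (-3876.2, -6033.8, 24882).
So ∂z/∂x = −n_x/n_z = 0.15578 and ∂z/∂y = −n_y/n_z = 0.24250.
|∇z| = √(a²+b²) = 0.28822, so dip δ = arctan(0.28822) = 16.08°.
True thickness = vertical thickness × cos δ = 76 × cos 16.08° = 73.0 ft.

73.0 ft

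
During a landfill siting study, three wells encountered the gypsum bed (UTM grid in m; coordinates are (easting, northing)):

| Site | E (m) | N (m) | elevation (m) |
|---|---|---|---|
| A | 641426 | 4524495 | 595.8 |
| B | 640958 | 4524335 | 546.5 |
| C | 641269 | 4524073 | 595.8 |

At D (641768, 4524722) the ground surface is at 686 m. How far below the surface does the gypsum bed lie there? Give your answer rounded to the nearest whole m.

Let the plane be z = a·E + b·N + c.
B−A: −468a − 160b = −49.3;  C−A: −157a − 422b = 0.
Solving gives a = 0.12069314, b = −0.04490242.
Then c = 595.8 − a·641426 − b·4524495 = 126340.87.
At (641768, 4524722): z_contact = 77457.0 − 203171.0 + 126340.87 = 626.9 m.
Depth below ground = 686 − 626.9 = 59 m.

59 m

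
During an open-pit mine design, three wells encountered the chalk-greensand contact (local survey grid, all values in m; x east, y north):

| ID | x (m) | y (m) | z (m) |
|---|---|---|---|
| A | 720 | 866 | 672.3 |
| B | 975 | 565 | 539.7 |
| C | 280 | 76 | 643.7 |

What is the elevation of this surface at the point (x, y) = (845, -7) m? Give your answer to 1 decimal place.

Let the plane be z = a·x + b·y + c.
B−A: 255a − 301b = −132.6;  C−A: −440a − 790b = −28.6.
Solving gives a = −0.28796, b = 0.19658.
Then c = 672.3 − a·720 − b·866 = 709.39.
At (845, -7): z = −243.3 − 1.4 + 709.39 = 464.7 m.

464.7 m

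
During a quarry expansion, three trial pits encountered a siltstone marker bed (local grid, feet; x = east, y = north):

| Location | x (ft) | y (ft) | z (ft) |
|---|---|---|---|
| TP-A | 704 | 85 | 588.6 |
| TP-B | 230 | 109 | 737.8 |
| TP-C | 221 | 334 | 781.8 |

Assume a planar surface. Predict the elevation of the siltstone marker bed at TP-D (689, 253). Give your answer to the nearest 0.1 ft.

624.0 ft

Let the plane be z = a·x + b·y + c.
TP-B−TP-A: −474a + 24b = 149.2;  TP-C−TP-A: −483a + 249b = 193.2.
Solving gives a = −0.30549, b = 0.18334.
Then c = 588.6 − a·704 − b·85 = 788.08.
At (689, 253): z = −210.5 + 46.4 + 788.08 = 624.0 ft.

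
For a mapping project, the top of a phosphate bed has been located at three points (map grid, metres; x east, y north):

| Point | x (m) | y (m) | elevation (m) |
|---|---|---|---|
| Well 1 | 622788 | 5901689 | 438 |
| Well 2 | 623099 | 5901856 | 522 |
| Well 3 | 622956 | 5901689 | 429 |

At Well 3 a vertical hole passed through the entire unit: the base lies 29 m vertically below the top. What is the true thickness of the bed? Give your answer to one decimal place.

Let the plane be z = a·x + b·y + c.
Well 2−Well 1: 311a + 167b = 84;  Well 3−Well 1: 168a + 0b = −9.
Solving gives a = −0.05357, b = 0.60276.
|∇z| = √(a²+b²) = 0.60513, so dip δ = arctan(0.60513) = 31.18°.
True thickness = vertical thickness × cos δ = 29 × cos 31.18° = 24.8 m.

24.8 m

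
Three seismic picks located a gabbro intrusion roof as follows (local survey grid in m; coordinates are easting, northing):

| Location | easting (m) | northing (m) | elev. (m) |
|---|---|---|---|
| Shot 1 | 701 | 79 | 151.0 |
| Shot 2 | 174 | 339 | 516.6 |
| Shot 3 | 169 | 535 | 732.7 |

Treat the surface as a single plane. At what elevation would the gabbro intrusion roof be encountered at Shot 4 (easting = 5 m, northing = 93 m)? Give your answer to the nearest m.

272 m

Let the plane be z = a·easting + b·northing + c.
Shot 2−Shot 1: −527a + 260b = 365.6;  Shot 3−Shot 1: −532a + 456b = 581.7.
Solving gives a = −0.15169, b = 1.09868.
Then c = 151 − a·701 − b·79 = 170.54.
At (5, 93): z = −0.8 + 102.2 + 170.54 = 272.0 m.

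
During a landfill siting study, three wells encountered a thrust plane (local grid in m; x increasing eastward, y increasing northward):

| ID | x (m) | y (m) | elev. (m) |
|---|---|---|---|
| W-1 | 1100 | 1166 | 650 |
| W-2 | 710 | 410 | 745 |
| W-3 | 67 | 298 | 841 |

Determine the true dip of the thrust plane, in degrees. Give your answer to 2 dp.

8.52°

Let the plane be z = a·x + b·y + c.
W-2−W-1: −390a − 756b = 95;  W-3−W-1: −1033a − 868b = 191.
Solving gives a = −0.13999, b = −0.05344.
Gradient magnitude |∇z| = √(a² + b²) = √(0.01960 + 0.00286) = 0.14985.
True dip = arctan(0.14985) = 8.52°, dipping toward ENE (azimuth ≈ 069°).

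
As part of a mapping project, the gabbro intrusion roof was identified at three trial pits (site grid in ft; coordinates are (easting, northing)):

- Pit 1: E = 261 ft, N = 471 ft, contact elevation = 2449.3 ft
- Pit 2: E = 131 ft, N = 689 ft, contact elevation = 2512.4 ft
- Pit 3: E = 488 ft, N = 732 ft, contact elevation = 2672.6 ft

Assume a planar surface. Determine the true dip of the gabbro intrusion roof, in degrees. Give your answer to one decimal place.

Let the plane be z = a·E + b·N + c.
Pit 2−Pit 1: −130a + 218b = 63.1;  Pit 3−Pit 1: 227a + 261b = 223.3.
Solving gives a = 0.38614, b = 0.51972.
Gradient magnitude |∇z| = √(a² + b²) = √(0.14910 + 0.27011) = 0.64746.
True dip = arctan(0.64746) = 32.9°, dipping toward SW (azimuth ≈ 217°).

32.9°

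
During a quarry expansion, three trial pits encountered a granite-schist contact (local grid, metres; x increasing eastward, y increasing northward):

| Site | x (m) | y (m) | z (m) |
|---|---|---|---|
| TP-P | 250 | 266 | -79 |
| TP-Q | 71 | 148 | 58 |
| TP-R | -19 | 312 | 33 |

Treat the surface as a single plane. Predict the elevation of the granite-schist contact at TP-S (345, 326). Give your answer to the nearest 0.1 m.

Let the plane be z = a·x + b·y + c.
TP-Q−TP-P: −179a − 118b = 137;  TP-R−TP-P: −269a + 46b = 112.
Solving gives a = −0.48824, b = −0.42038.
Then c = -79 − a·250 − b·266 = 154.88.
At (345, 326): z = −168.4 − 137.0 + 154.88 = -150.6 m.

-150.6 m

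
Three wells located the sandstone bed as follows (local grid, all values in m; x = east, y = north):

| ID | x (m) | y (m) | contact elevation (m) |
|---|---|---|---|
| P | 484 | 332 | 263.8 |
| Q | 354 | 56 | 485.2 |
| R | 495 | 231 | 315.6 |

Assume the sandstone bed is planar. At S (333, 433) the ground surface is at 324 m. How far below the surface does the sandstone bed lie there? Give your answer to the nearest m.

Two edge vectors: P→Q = (-130, -276, 221.4), P→R = (11, -101, 51.8).
Normal n = (P→Q) × (P→R) = (8064.6, 9169.4, 16166).
So ∂z/∂x = −n_x/n_z = −0.49886 and ∂z/∂y = −n_y/n_z = −0.56720.
Intercept c from P: 263.8 + 241.45 + 188.31 = 693.56.
At (333, 433): z_contact = −166.1 − 245.6 + 693.56 = 281.8 m.
Depth below ground = 324 − 281.8 = 42 m.

42 m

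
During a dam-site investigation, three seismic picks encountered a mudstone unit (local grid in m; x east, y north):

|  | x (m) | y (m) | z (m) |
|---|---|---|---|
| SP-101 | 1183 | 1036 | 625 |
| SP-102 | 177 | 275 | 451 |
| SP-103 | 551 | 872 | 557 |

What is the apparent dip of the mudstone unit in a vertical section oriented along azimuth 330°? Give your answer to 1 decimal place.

4.4°

Let the plane be z = a·x + b·y + c.
SP-102−SP-101: −1006a − 761b = −174;  SP-103−SP-101: −632a − 164b = −68.
Solving gives a = 0.07346, b = 0.13153.
Unit vector along 330° is (sin 330°, cos 330°) = (-0.5000, 0.8660).
Slope in that direction = a·(-0.5000) + b·(0.8660) = 0.07718.
Apparent dip = arctan|0.07718| = 4.4° (true dip is 8.6°, so apparent ≤ true as expected).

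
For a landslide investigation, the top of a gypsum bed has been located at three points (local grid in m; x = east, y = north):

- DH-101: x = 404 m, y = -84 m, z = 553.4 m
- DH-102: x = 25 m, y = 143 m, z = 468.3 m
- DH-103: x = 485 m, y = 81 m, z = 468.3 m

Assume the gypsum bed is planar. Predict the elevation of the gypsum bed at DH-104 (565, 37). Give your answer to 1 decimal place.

Two edge vectors: DH-101→DH-102 = (-379, 227, -85.1), DH-101→DH-103 = (81, 165, -85.1).
Normal n = (DH-101→DH-102) × (DH-101→DH-103) = (-5276.2, -39146, -80922).
So ∂z/∂x = −n_x/n_z = −0.06520 and ∂z/∂y = −n_y/n_z = −0.48375.
Intercept c from DH-101: 553.4 + 26.34 − 40.63 = 539.11.
At (565, 37): z = −36.8 − 17.9 + 539.11 = 484.4 m.

484.4 m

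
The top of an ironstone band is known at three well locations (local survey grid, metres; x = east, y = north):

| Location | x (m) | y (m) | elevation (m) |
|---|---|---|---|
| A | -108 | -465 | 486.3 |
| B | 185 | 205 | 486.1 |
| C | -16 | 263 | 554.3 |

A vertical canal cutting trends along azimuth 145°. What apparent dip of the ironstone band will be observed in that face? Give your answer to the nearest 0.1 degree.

15.7°

Let the plane be z = a·x + b·y + c.
B−A: 293a + 670b = −0.2;  C−A: 92a + 728b = 68.
Solving gives a = −0.30136, b = 0.13149.
Unit vector along 145° is (sin 145°, cos 145°) = (0.5736, -0.8192).
Slope in that direction = a·(0.5736) + b·(-0.8192) = −0.28056.
Apparent dip = arctan|0.28056| = 15.7° (true dip is 18.2°, so apparent ≤ true as expected).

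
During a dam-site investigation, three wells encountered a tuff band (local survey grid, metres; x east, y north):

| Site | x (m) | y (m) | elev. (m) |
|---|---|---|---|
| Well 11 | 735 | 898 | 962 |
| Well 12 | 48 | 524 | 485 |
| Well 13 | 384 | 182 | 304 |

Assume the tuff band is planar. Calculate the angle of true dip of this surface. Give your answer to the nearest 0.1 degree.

Let the plane be z = a·x + b·y + c.
Well 12−Well 11: −687a − 374b = −477;  Well 13−Well 11: −351a − 716b = −658.
Solving gives a = 0.26466, b = 0.78925.
Gradient magnitude |∇z| = √(a² + b²) = √(0.07004 + 0.62292) = 0.83244.
True dip = arctan(0.83244) = 39.8°, dipping toward SSW (azimuth ≈ 199°).

39.8°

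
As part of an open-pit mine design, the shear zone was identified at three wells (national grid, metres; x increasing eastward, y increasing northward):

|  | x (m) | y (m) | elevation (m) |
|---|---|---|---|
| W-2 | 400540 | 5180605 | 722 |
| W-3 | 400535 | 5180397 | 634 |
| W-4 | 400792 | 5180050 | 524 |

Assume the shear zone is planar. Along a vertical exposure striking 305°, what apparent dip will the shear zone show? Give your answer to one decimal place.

7.2°

Let the plane be z = a·x + b·y + c.
W-3−W-2: −5a − 208b = −88;  W-4−W-2: 252a − 555b = −198.
Solving gives a = 0.13872, b = 0.41974.
Unit vector along 305° is (sin 305°, cos 305°) = (-0.8192, 0.5736).
Slope in that direction = a·(-0.8192) + b·(0.5736) = 0.12712.
Apparent dip = arctan|0.12712| = 7.2° (true dip is 23.8°, so apparent ≤ true as expected).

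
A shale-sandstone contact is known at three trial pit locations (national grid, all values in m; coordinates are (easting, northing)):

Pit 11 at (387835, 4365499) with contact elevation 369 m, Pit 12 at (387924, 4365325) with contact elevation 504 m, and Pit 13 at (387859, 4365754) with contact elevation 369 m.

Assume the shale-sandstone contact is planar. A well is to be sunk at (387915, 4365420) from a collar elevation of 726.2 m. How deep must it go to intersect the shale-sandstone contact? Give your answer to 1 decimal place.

Let the plane be z = a·E + b·N + c.
Pit 12−Pit 11: 89a − 174b = 135;  Pit 13−Pit 11: 24a + 255b = 0.
Solving gives a = 1.281120911, b = −0.120576086.
Then c = 369 − a·387835 − b·4365499 = 29880.25.
At (387915, 4365420): z_contact = 496966.02 − 526365.26 + 29880.25 = 481.02 m.
Depth below ground = 726.2 − 481.02 = 245.2 m.

245.2 m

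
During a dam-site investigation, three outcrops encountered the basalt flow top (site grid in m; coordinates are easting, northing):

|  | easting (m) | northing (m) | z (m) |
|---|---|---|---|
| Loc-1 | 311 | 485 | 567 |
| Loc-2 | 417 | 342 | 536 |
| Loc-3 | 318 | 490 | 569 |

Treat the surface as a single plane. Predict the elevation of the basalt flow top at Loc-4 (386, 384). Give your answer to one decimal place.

Two edge vectors: Loc-1→Loc-2 = (106, -143, -31), Loc-1→Loc-3 = (7, 5, 2).
Normal n = (Loc-1→Loc-2) × (Loc-1→Loc-3) = (-131, -429, 1531).
So ∂z/∂easting = −n_x/n_z = 0.08556 and ∂z/∂northing = −n_y/n_z = 0.28021.
Intercept c from Loc-1: 567 − 26.61 − 135.90 = 404.49.
At (386, 384): z = 33.0 + 107.6 + 404.49 = 545.1 m.

545.1 m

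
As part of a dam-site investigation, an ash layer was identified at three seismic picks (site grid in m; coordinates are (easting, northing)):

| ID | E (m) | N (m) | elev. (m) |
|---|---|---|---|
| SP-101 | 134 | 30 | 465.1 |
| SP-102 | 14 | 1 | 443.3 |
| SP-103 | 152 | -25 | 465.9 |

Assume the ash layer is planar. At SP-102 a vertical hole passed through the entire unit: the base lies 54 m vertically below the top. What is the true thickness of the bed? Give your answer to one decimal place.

Let the plane be z = a·E + b·N + c.
SP-102−SP-101: −120a − 29b = −21.8;  SP-103−SP-101: 18a − 55b = 0.8.
Solving gives a = 0.17161, b = 0.04162.
|∇z| = √(a²+b²) = 0.17658, so dip δ = arctan(0.17658) = 10.01°.
True thickness = vertical thickness × cos δ = 54 × cos 10.01° = 53.2 m.

53.2 m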